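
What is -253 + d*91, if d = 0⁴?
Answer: -253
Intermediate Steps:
d = 0
-253 + d*91 = -253 + 0*91 = -253 + 0 = -253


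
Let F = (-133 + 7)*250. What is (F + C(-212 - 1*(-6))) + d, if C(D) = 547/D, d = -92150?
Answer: -25472447/206 ≈ -1.2365e+5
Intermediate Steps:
F = -31500 (F = -126*250 = -31500)
(F + C(-212 - 1*(-6))) + d = (-31500 + 547/(-212 - 1*(-6))) - 92150 = (-31500 + 547/(-212 + 6)) - 92150 = (-31500 + 547/(-206)) - 92150 = (-31500 + 547*(-1/206)) - 92150 = (-31500 - 547/206) - 92150 = -6489547/206 - 92150 = -25472447/206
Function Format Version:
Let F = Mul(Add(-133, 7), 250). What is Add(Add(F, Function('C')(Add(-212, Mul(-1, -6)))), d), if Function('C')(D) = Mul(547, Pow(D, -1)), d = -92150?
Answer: Rational(-25472447, 206) ≈ -1.2365e+5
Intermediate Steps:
F = -31500 (F = Mul(-126, 250) = -31500)
Add(Add(F, Function('C')(Add(-212, Mul(-1, -6)))), d) = Add(Add(-31500, Mul(547, Pow(Add(-212, Mul(-1, -6)), -1))), -92150) = Add(Add(-31500, Mul(547, Pow(Add(-212, 6), -1))), -92150) = Add(Add(-31500, Mul(547, Pow(-206, -1))), -92150) = Add(Add(-31500, Mul(547, Rational(-1, 206))), -92150) = Add(Add(-31500, Rational(-547, 206)), -92150) = Add(Rational(-6489547, 206), -92150) = Rational(-25472447, 206)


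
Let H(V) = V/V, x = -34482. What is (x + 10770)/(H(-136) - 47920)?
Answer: 7904/15973 ≈ 0.49483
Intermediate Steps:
H(V) = 1
(x + 10770)/(H(-136) - 47920) = (-34482 + 10770)/(1 - 47920) = -23712/(-47919) = -23712*(-1/47919) = 7904/15973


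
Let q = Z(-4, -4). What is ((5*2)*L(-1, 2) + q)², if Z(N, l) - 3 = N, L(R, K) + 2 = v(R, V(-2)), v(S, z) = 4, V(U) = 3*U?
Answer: 361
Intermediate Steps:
L(R, K) = 2 (L(R, K) = -2 + 4 = 2)
Z(N, l) = 3 + N
q = -1 (q = 3 - 4 = -1)
((5*2)*L(-1, 2) + q)² = ((5*2)*2 - 1)² = (10*2 - 1)² = (20 - 1)² = 19² = 361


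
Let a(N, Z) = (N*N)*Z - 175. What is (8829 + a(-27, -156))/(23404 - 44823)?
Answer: 105070/21419 ≈ 4.9055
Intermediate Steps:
a(N, Z) = -175 + Z*N**2 (a(N, Z) = N**2*Z - 175 = Z*N**2 - 175 = -175 + Z*N**2)
(8829 + a(-27, -156))/(23404 - 44823) = (8829 + (-175 - 156*(-27)**2))/(23404 - 44823) = (8829 + (-175 - 156*729))/(-21419) = (8829 + (-175 - 113724))*(-1/21419) = (8829 - 113899)*(-1/21419) = -105070*(-1/21419) = 105070/21419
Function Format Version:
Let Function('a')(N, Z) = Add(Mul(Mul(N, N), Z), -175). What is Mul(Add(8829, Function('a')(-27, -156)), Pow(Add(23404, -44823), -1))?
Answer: Rational(105070, 21419) ≈ 4.9055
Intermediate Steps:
Function('a')(N, Z) = Add(-175, Mul(Z, Pow(N, 2))) (Function('a')(N, Z) = Add(Mul(Pow(N, 2), Z), -175) = Add(Mul(Z, Pow(N, 2)), -175) = Add(-175, Mul(Z, Pow(N, 2))))
Mul(Add(8829, Function('a')(-27, -156)), Pow(Add(23404, -44823), -1)) = Mul(Add(8829, Add(-175, Mul(-156, Pow(-27, 2)))), Pow(Add(23404, -44823), -1)) = Mul(Add(8829, Add(-175, Mul(-156, 729))), Pow(-21419, -1)) = Mul(Add(8829, Add(-175, -113724)), Rational(-1, 21419)) = Mul(Add(8829, -113899), Rational(-1, 21419)) = Mul(-105070, Rational(-1, 21419)) = Rational(105070, 21419)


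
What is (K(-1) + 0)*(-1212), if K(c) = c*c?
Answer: -1212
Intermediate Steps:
K(c) = c²
(K(-1) + 0)*(-1212) = ((-1)² + 0)*(-1212) = (1 + 0)*(-1212) = 1*(-1212) = -1212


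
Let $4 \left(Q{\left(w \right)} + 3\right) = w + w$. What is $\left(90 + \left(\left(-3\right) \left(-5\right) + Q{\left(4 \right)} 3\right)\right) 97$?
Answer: $9894$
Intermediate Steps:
$Q{\left(w \right)} = -3 + \frac{w}{2}$ ($Q{\left(w \right)} = -3 + \frac{w + w}{4} = -3 + \frac{2 w}{4} = -3 + \frac{w}{2}$)
$\left(90 + \left(\left(-3\right) \left(-5\right) + Q{\left(4 \right)} 3\right)\right) 97 = \left(90 + \left(\left(-3\right) \left(-5\right) + \left(-3 + \frac{1}{2} \cdot 4\right) 3\right)\right) 97 = \left(90 + \left(15 + \left(-3 + 2\right) 3\right)\right) 97 = \left(90 + \left(15 - 3\right)\right) 97 = \left(90 + 12\right) 97 = 102 \cdot 97 = 9894$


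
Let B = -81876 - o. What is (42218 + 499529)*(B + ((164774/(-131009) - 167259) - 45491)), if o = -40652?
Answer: -18025572060411380/131009 ≈ -1.3759e+11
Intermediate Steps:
B = -41224 (B = -81876 - 1*(-40652) = -81876 + 40652 = -41224)
(42218 + 499529)*(B + ((164774/(-131009) - 167259) - 45491)) = (42218 + 499529)*(-41224 + ((164774/(-131009) - 167259) - 45491)) = 541747*(-41224 + ((164774*(-1/131009) - 167259) - 45491)) = 541747*(-41224 + ((-164774/131009 - 167259) - 45491)) = 541747*(-41224 + (-21912599105/131009 - 45491)) = 541747*(-41224 - 27872329524/131009) = 541747*(-33273044540/131009) = -18025572060411380/131009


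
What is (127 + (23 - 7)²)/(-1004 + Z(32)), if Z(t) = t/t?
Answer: -383/1003 ≈ -0.38185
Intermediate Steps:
Z(t) = 1
(127 + (23 - 7)²)/(-1004 + Z(32)) = (127 + (23 - 7)²)/(-1004 + 1) = (127 + 16²)/(-1003) = (127 + 256)*(-1/1003) = 383*(-1/1003) = -383/1003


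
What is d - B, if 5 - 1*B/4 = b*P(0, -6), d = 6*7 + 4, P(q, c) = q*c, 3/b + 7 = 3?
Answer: 26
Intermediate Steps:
b = -3/4 (b = 3/(-7 + 3) = 3/(-4) = 3*(-1/4) = -3/4 ≈ -0.75000)
P(q, c) = c*q
d = 46 (d = 42 + 4 = 46)
B = 20 (B = 20 - (-3)*(-6*0) = 20 - (-3)*0 = 20 - 4*0 = 20 + 0 = 20)
d - B = 46 - 1*20 = 46 - 20 = 26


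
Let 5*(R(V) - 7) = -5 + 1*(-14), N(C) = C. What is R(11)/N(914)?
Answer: 8/2285 ≈ 0.0035011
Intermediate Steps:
R(V) = 16/5 (R(V) = 7 + (-5 + 1*(-14))/5 = 7 + (-5 - 14)/5 = 7 + (1/5)*(-19) = 7 - 19/5 = 16/5)
R(11)/N(914) = (16/5)/914 = (16/5)*(1/914) = 8/2285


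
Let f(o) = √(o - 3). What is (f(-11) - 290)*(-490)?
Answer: 142100 - 490*I*√14 ≈ 1.421e+5 - 1833.4*I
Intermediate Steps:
f(o) = √(-3 + o)
(f(-11) - 290)*(-490) = (√(-3 - 11) - 290)*(-490) = (√(-14) - 290)*(-490) = (I*√14 - 290)*(-490) = (-290 + I*√14)*(-490) = 142100 - 490*I*√14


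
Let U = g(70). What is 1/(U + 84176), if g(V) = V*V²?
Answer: 1/427176 ≈ 2.3410e-6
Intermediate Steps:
g(V) = V³
U = 343000 (U = 70³ = 343000)
1/(U + 84176) = 1/(343000 + 84176) = 1/427176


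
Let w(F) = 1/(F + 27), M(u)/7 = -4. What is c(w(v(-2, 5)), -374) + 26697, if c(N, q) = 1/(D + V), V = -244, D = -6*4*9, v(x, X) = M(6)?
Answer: 12280619/460 ≈ 26697.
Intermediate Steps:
M(u) = -28 (M(u) = 7*(-4) = -28)
v(x, X) = -28
D = -216 (D = -24*9 = -216)
w(F) = 1/(27 + F)
c(N, q) = -1/460 (c(N, q) = 1/(-216 - 244) = 1/(-460) = -1/460)
c(w(v(-2, 5)), -374) + 26697 = -1/460 + 26697 = 12280619/460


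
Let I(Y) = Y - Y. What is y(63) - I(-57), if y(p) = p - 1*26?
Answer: 37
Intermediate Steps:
y(p) = -26 + p (y(p) = p - 26 = -26 + p)
I(Y) = 0
y(63) - I(-57) = (-26 + 63) - 1*0 = 37 + 0 = 37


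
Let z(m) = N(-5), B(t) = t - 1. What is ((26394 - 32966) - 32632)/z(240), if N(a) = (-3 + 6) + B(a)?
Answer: 13068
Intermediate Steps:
B(t) = -1 + t
N(a) = 2 + a (N(a) = (-3 + 6) + (-1 + a) = 3 + (-1 + a) = 2 + a)
z(m) = -3 (z(m) = 2 - 5 = -3)
((26394 - 32966) - 32632)/z(240) = ((26394 - 32966) - 32632)/(-3) = (-6572 - 32632)*(-1/3) = -39204*(-1/3) = 13068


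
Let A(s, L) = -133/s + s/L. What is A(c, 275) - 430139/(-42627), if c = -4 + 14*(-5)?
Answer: 10078985723/867459450 ≈ 11.619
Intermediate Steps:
c = -74 (c = -4 - 70 = -74)
A(c, 275) - 430139/(-42627) = (-133/(-74) - 74/275) - 430139/(-42627) = (-133*(-1/74) - 74*1/275) - 430139*(-1)/42627 = (133/74 - 74/275) - 1*(-430139/42627) = 31099/20350 + 430139/42627 = 10078985723/867459450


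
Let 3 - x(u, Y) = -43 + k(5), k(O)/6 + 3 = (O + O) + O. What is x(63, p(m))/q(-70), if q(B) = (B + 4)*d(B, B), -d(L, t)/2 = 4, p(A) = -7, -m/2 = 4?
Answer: -13/264 ≈ -0.049242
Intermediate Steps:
k(O) = -18 + 18*O (k(O) = -18 + 6*((O + O) + O) = -18 + 6*(2*O + O) = -18 + 6*(3*O) = -18 + 18*O)
m = -8 (m = -2*4 = -8)
x(u, Y) = -26 (x(u, Y) = 3 - (-43 + (-18 + 18*5)) = 3 - (-43 + (-18 + 90)) = 3 - (-43 + 72) = 3 - 1*29 = 3 - 29 = -26)
d(L, t) = -8 (d(L, t) = -2*4 = -8)
q(B) = -32 - 8*B (q(B) = (B + 4)*(-8) = (4 + B)*(-8) = -32 - 8*B)
x(63, p(m))/q(-70) = -26/(-32 - 8*(-70)) = -26/(-32 + 560) = -26/528 = -26*1/528 = -13/264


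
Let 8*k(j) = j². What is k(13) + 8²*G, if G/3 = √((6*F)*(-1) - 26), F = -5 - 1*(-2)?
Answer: 169/8 + 384*I*√2 ≈ 21.125 + 543.06*I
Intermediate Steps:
F = -3 (F = -5 + 2 = -3)
k(j) = j²/8
G = 6*I*√2 (G = 3*√((6*(-3))*(-1) - 26) = 3*√(-18*(-1) - 26) = 3*√(18 - 26) = 3*√(-8) = 3*(2*I*√2) = 6*I*√2 ≈ 8.4853*I)
k(13) + 8²*G = (⅛)*13² + 8²*(6*I*√2) = (⅛)*169 + 64*(6*I*√2) = 169/8 + 384*I*√2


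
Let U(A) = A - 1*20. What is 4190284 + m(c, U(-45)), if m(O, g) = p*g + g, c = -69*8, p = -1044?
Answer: 4258079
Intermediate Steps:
U(A) = -20 + A (U(A) = A - 20 = -20 + A)
c = -552
m(O, g) = -1043*g (m(O, g) = -1044*g + g = -1043*g)
4190284 + m(c, U(-45)) = 4190284 - 1043*(-20 - 45) = 4190284 - 1043*(-65) = 4190284 + 67795 = 4258079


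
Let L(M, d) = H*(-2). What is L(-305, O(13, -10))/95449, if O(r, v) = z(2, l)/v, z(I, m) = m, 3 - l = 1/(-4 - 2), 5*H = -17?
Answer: 34/477245 ≈ 7.1242e-5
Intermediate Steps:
H = -17/5 (H = (⅕)*(-17) = -17/5 ≈ -3.4000)
l = 19/6 (l = 3 - 1/(-4 - 2) = 3 - 1/(-6) = 3 - 1*(-⅙) = 3 + ⅙ = 19/6 ≈ 3.1667)
O(r, v) = 19/(6*v)
L(M, d) = 34/5 (L(M, d) = -17/5*(-2) = 34/5)
L(-305, O(13, -10))/95449 = (34/5)/95449 = (34/5)*(1/95449) = 34/477245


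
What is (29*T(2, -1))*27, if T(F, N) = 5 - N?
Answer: 4698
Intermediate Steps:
(29*T(2, -1))*27 = (29*(5 - 1*(-1)))*27 = (29*(5 + 1))*27 = (29*6)*27 = 174*27 = 4698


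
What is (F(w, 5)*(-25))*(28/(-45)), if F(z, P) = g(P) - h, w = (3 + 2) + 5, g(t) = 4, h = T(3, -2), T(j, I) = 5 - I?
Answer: -140/3 ≈ -46.667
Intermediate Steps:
h = 7 (h = 5 - 1*(-2) = 5 + 2 = 7)
w = 10 (w = 5 + 5 = 10)
F(z, P) = -3 (F(z, P) = 4 - 1*7 = 4 - 7 = -3)
(F(w, 5)*(-25))*(28/(-45)) = (-3*(-25))*(28/(-45)) = 75*(28*(-1/45)) = 75*(-28/45) = -140/3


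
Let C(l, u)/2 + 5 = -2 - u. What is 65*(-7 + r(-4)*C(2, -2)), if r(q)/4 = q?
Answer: 9945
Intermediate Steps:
C(l, u) = -14 - 2*u (C(l, u) = -10 + 2*(-2 - u) = -10 + (-4 - 2*u) = -14 - 2*u)
r(q) = 4*q
65*(-7 + r(-4)*C(2, -2)) = 65*(-7 + (4*(-4))*(-14 - 2*(-2))) = 65*(-7 - 16*(-14 + 4)) = 65*(-7 - 16*(-10)) = 65*(-7 + 160) = 65*153 = 9945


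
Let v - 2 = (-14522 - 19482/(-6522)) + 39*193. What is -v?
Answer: 7598144/1087 ≈ 6990.0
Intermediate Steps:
v = -7598144/1087 (v = 2 + ((-14522 - 19482/(-6522)) + 39*193) = 2 + ((-14522 - 19482*(-1/6522)) + 7527) = 2 + ((-14522 + 3247/1087) + 7527) = 2 + (-15782167/1087 + 7527) = 2 - 7600318/1087 = -7598144/1087 ≈ -6990.0)
-v = -1*(-7598144/1087) = 7598144/1087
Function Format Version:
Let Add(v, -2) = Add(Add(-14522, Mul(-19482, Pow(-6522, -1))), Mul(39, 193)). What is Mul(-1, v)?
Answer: Rational(7598144, 1087) ≈ 6990.0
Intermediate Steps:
v = Rational(-7598144, 1087) (v = Add(2, Add(Add(-14522, Mul(-19482, Pow(-6522, -1))), Mul(39, 193))) = Add(2, Add(Add(-14522, Mul(-19482, Rational(-1, 6522))), 7527)) = Add(2, Add(Add(-14522, Rational(3247, 1087)), 7527)) = Add(2, Add(Rational(-15782167, 1087), 7527)) = Add(2, Rational(-7600318, 1087)) = Rational(-7598144, 1087) ≈ -6990.0)
Mul(-1, v) = Mul(-1, Rational(-7598144, 1087)) = Rational(7598144, 1087)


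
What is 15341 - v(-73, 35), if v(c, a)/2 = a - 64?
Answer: 15399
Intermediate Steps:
v(c, a) = -128 + 2*a (v(c, a) = 2*(a - 64) = 2*(-64 + a) = -128 + 2*a)
15341 - v(-73, 35) = 15341 - (-128 + 2*35) = 15341 - (-128 + 70) = 15341 - 1*(-58) = 15341 + 58 = 15399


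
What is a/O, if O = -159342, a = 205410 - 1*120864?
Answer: -14091/26557 ≈ -0.53059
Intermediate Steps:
a = 84546 (a = 205410 - 120864 = 84546)
a/O = 84546/(-159342) = 84546*(-1/159342) = -14091/26557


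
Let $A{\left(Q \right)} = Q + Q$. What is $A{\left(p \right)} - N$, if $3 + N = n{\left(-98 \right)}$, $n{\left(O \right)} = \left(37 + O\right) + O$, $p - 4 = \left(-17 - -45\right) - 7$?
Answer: $212$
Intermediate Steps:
$p = 25$ ($p = 4 - -21 = 4 + \left(\left(-17 + 45\right) - 7\right) = 4 + \left(28 - 7\right) = 4 + 21 = 25$)
$A{\left(Q \right)} = 2 Q$
$n{\left(O \right)} = 37 + 2 O$
$N = -162$ ($N = -3 + \left(37 + 2 \left(-98\right)\right) = -3 + \left(37 - 196\right) = -3 - 159 = -162$)
$A{\left(p \right)} - N = 2 \cdot 25 - -162 = 50 + 162 = 212$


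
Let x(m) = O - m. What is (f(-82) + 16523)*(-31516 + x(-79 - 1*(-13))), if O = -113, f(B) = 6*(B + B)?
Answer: -490457457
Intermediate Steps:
f(B) = 12*B (f(B) = 6*(2*B) = 12*B)
x(m) = -113 - m
(f(-82) + 16523)*(-31516 + x(-79 - 1*(-13))) = (12*(-82) + 16523)*(-31516 + (-113 - (-79 - 1*(-13)))) = (-984 + 16523)*(-31516 + (-113 - (-79 + 13))) = 15539*(-31516 + (-113 - 1*(-66))) = 15539*(-31516 + (-113 + 66)) = 15539*(-31516 - 47) = 15539*(-31563) = -490457457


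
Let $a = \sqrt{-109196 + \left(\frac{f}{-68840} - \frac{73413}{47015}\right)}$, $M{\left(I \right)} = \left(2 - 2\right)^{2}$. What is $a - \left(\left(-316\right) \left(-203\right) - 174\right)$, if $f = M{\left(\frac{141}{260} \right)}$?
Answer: $-63974 + \frac{i \sqrt{241371406441295}}{47015} \approx -63974.0 + 330.45 i$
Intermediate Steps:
$M{\left(I \right)} = 0$ ($M{\left(I \right)} = 0^{2} = 0$)
$f = 0$
$a = \frac{i \sqrt{241371406441295}}{47015}$ ($a = \sqrt{-109196 + \left(\frac{0}{-68840} - \frac{73413}{47015}\right)} = \sqrt{-109196 + \left(0 \left(- \frac{1}{68840}\right) - \frac{73413}{47015}\right)} = \sqrt{-109196 + \left(0 - \frac{73413}{47015}\right)} = \sqrt{-109196 - \frac{73413}{47015}} = \sqrt{- \frac{5133923353}{47015}} = \frac{i \sqrt{241371406441295}}{47015} \approx 330.45 i$)
$a - \left(\left(-316\right) \left(-203\right) - 174\right) = \frac{i \sqrt{241371406441295}}{47015} - \left(\left(-316\right) \left(-203\right) - 174\right) = \frac{i \sqrt{241371406441295}}{47015} - \left(64148 - 174\right) = \frac{i \sqrt{241371406441295}}{47015} - 63974 = -63974 + \frac{i \sqrt{241371406441295}}{47015}$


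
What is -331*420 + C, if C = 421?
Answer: -138599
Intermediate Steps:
-331*420 + C = -331*420 + 421 = -139020 + 421 = -138599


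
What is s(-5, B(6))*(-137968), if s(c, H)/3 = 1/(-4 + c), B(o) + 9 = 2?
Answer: 137968/3 ≈ 45989.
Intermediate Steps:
B(o) = -7 (B(o) = -9 + 2 = -7)
s(c, H) = 3/(-4 + c)
s(-5, B(6))*(-137968) = (3/(-4 - 5))*(-137968) = (3/(-9))*(-137968) = (3*(-⅑))*(-137968) = -⅓*(-137968) = 137968/3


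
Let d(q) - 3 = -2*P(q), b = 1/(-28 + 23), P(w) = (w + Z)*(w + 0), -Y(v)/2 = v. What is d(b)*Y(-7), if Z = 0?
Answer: 1022/25 ≈ 40.880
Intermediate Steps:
Y(v) = -2*v
P(w) = w**2 (P(w) = (w + 0)*(w + 0) = w*w = w**2)
b = -1/5 (b = 1/(-5) = -1/5 ≈ -0.20000)
d(q) = 3 - 2*q**2
d(b)*Y(-7) = (3 - 2*(-1/5)**2)*(-2*(-7)) = (3 - 2*1/25)*14 = (3 - 2/25)*14 = (73/25)*14 = 1022/25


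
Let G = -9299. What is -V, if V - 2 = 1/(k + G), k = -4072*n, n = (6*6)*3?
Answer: -898149/449075 ≈ -2.0000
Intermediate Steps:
n = 108 (n = 36*3 = 108)
k = -439776 (k = -4072*108 = -439776)
V = 898149/449075 (V = 2 + 1/(-439776 - 9299) = 2 + 1/(-449075) = 2 - 1/449075 = 898149/449075 ≈ 2.0000)
-V = -1*898149/449075 = -898149/449075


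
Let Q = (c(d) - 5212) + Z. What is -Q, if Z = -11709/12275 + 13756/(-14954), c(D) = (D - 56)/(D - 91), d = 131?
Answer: 3826865279319/734241400 ≈ 5212.0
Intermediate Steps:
c(D) = (-56 + D)/(-91 + D)
Z = -171975643/91780175 (Z = -11709*1/12275 + 13756*(-1/14954) = -11709/12275 - 6878/7477 = -171975643/91780175 ≈ -1.8738)
Q = -3826865279319/734241400 (Q = ((-56 + 131)/(-91 + 131) - 5212) - 171975643/91780175 = (75/40 - 5212) - 171975643/91780175 = ((1/40)*75 - 5212) - 171975643/91780175 = (15/8 - 5212) - 171975643/91780175 = -41681/8 - 171975643/91780175 = -3826865279319/734241400 ≈ -5212.0)
-Q = -1*(-3826865279319/734241400) = 3826865279319/734241400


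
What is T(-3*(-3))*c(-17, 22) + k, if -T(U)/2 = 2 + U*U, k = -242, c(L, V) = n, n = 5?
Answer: -1072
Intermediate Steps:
c(L, V) = 5
T(U) = -4 - 2*U**2 (T(U) = -2*(2 + U*U) = -2*(2 + U**2) = -4 - 2*U**2)
T(-3*(-3))*c(-17, 22) + k = (-4 - 2*(-3*(-3))**2)*5 - 242 = (-4 - 2*9**2)*5 - 242 = (-4 - 2*81)*5 - 242 = (-4 - 162)*5 - 242 = -166*5 - 242 = -830 - 242 = -1072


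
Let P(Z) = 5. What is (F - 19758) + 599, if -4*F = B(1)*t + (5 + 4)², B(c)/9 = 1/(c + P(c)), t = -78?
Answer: -19150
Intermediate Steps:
B(c) = 9/(5 + c) (B(c) = 9/(c + 5) = 9/(5 + c))
F = 9 (F = -((9/(5 + 1))*(-78) + (5 + 4)²)/4 = -((9/6)*(-78) + 9²)/4 = -((9*(⅙))*(-78) + 81)/4 = -((3/2)*(-78) + 81)/4 = -(-117 + 81)/4 = -¼*(-36) = 9)
(F - 19758) + 599 = (9 - 19758) + 599 = -19749 + 599 = -19150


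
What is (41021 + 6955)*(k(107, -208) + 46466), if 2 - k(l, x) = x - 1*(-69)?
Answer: 2236017432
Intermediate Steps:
k(l, x) = -67 - x (k(l, x) = 2 - (x - 1*(-69)) = 2 - (x + 69) = 2 - (69 + x) = 2 + (-69 - x) = -67 - x)
(41021 + 6955)*(k(107, -208) + 46466) = (41021 + 6955)*((-67 - 1*(-208)) + 46466) = 47976*((-67 + 208) + 46466) = 47976*(141 + 46466) = 47976*46607 = 2236017432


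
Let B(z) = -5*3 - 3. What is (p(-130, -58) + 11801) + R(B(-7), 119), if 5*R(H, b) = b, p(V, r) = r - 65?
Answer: 58509/5 ≈ 11702.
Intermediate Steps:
B(z) = -18 (B(z) = -15 - 3 = -18)
p(V, r) = -65 + r
R(H, b) = b/5
(p(-130, -58) + 11801) + R(B(-7), 119) = ((-65 - 58) + 11801) + (⅕)*119 = (-123 + 11801) + 119/5 = 11678 + 119/5 = 58509/5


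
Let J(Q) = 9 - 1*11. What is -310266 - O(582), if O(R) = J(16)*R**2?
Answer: 367182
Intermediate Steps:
J(Q) = -2 (J(Q) = 9 - 11 = -2)
O(R) = -2*R**2
-310266 - O(582) = -310266 - (-2)*582**2 = -310266 - (-2)*338724 = -310266 - 1*(-677448) = -310266 + 677448 = 367182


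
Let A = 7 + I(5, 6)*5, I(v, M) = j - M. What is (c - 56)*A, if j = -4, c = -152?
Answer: 8944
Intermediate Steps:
I(v, M) = -4 - M
A = -43 (A = 7 + (-4 - 1*6)*5 = 7 + (-4 - 6)*5 = 7 - 10*5 = 7 - 50 = -43)
(c - 56)*A = (-152 - 56)*(-43) = -208*(-43) = 8944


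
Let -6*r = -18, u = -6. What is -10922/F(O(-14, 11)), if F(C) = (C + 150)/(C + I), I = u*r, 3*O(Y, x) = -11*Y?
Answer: -273050/151 ≈ -1808.3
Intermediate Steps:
r = 3 (r = -1/6*(-18) = 3)
O(Y, x) = -11*Y/3 (O(Y, x) = (-11*Y)/3 = -11*Y/3)
I = -18 (I = -6*3 = -18)
F(C) = (150 + C)/(-18 + C) (F(C) = (C + 150)/(C - 18) = (150 + C)/(-18 + C))
-10922/F(O(-14, 11)) = -10922*(-18 - 11/3*(-14))/(150 - 11/3*(-14)) = -10922*(-18 + 154/3)/(150 + 154/3) = -10922/((604/3)/(100/3)) = -10922/((3/100)*(604/3)) = -10922/151/25 = -10922*25/151 = -273050/151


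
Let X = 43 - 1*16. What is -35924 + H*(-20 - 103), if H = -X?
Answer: -32603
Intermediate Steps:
X = 27 (X = 43 - 16 = 27)
H = -27 (H = -1*27 = -27)
-35924 + H*(-20 - 103) = -35924 - 27*(-20 - 103) = -35924 - 27*(-123) = -35924 + 3321 = -32603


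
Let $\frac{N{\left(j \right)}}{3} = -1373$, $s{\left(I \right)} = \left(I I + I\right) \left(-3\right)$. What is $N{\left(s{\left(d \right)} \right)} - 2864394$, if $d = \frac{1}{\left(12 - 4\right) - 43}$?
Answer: $-2868513$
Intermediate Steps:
$d = - \frac{1}{35}$ ($d = \frac{1}{8 - 43} = \frac{1}{-35} = - \frac{1}{35} \approx -0.028571$)
$s{\left(I \right)} = - 3 I - 3 I^{2}$ ($s{\left(I \right)} = \left(I^{2} + I\right) \left(-3\right) = \left(I + I^{2}\right) \left(-3\right) = - 3 I - 3 I^{2}$)
$N{\left(j \right)} = -4119$ ($N{\left(j \right)} = 3 \left(-1373\right) = -4119$)
$N{\left(s{\left(d \right)} \right)} - 2864394 = -4119 - 2864394 = -2868513$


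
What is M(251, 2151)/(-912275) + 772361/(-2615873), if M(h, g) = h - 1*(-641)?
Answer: -54379922307/183568887775 ≈ -0.29624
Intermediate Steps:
M(h, g) = 641 + h (M(h, g) = h + 641 = 641 + h)
M(251, 2151)/(-912275) + 772361/(-2615873) = (641 + 251)/(-912275) + 772361/(-2615873) = 892*(-1/912275) + 772361*(-1/2615873) = -892/912275 - 772361/2615873 = -54379922307/183568887775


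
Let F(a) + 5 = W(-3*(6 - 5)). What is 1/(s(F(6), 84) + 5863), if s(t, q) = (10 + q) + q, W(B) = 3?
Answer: 1/6041 ≈ 0.00016554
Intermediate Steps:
F(a) = -2 (F(a) = -5 + 3 = -2)
s(t, q) = 10 + 2*q
1/(s(F(6), 84) + 5863) = 1/((10 + 2*84) + 5863) = 1/((10 + 168) + 5863) = 1/(178 + 5863) = 1/6041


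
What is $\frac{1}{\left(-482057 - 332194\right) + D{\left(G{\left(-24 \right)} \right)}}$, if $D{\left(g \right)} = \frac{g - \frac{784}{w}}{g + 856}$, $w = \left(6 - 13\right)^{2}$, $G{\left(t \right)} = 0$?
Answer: $- \frac{107}{87124859} \approx -1.2281 \cdot 10^{-6}$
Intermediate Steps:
$w = 49$ ($w = \left(-7\right)^{2} = 49$)
$D{\left(g \right)} = \frac{-16 + g}{856 + g}$ ($D{\left(g \right)} = \frac{g - \frac{784}{49}}{g + 856} = \frac{g - 16}{856 + g} = \frac{-16 + g}{856 + g}$)
$\frac{1}{\left(-482057 - 332194\right) + D{\left(G{\left(-24 \right)} \right)}} = \frac{1}{\left(-482057 - 332194\right) + \frac{-16 + 0}{856 + 0}} = \frac{1}{-814251 + \frac{1}{856} \left(-16\right)} = \frac{1}{-814251 - \frac{2}{107}} = \frac{1}{- \frac{87124859}{107}} = - \frac{107}{87124859}$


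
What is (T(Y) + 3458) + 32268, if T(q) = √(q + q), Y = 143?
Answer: 35726 + √286 ≈ 35743.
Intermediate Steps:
T(q) = √2*√q (T(q) = √(2*q) = √2*√q)
(T(Y) + 3458) + 32268 = (√2*√143 + 3458) + 32268 = (√286 + 3458) + 32268 = (3458 + √286) + 32268 = 35726 + √286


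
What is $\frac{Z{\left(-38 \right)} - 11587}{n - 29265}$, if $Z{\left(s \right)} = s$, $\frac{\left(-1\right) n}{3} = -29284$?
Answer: $- \frac{3875}{19529} \approx -0.19842$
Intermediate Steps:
$n = 87852$ ($n = \left(-3\right) \left(-29284\right) = 87852$)
$\frac{Z{\left(-38 \right)} - 11587}{n - 29265} = \frac{-38 - 11587}{87852 - 29265} = - \frac{11625}{58587} = \left(-11625\right) \frac{1}{58587} = - \frac{3875}{19529}$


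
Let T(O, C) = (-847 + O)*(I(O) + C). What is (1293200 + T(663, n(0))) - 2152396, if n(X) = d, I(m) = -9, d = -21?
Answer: -853676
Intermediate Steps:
n(X) = -21
T(O, C) = (-847 + O)*(-9 + C)
(1293200 + T(663, n(0))) - 2152396 = (1293200 + (7623 - 847*(-21) - 9*663 - 21*663)) - 2152396 = (1293200 + (7623 + 17787 - 5967 - 13923)) - 2152396 = (1293200 + 5520) - 2152396 = 1298720 - 2152396 = -853676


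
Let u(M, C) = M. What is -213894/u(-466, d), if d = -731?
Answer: 459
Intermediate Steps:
-213894/u(-466, d) = -213894/(-466) = -213894*(-1/466) = 459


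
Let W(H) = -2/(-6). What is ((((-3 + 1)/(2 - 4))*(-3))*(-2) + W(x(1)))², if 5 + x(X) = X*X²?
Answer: 361/9 ≈ 40.111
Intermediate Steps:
x(X) = -5 + X³ (x(X) = -5 + X*X² = -5 + X³)
W(H) = ⅓ (W(H) = -2*(-⅙) = ⅓)
((((-3 + 1)/(2 - 4))*(-3))*(-2) + W(x(1)))² = ((((-3 + 1)/(2 - 4))*(-3))*(-2) + ⅓)² = ((-2/(-2)*(-3))*(-2) + ⅓)² = ((-2*(-½)*(-3))*(-2) + ⅓)² = ((1*(-3))*(-2) + ⅓)² = (-3*(-2) + ⅓)² = (6 + ⅓)² = (19/3)² = 361/9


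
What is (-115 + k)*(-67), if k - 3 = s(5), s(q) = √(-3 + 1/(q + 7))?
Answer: 7504 - 67*I*√105/6 ≈ 7504.0 - 114.42*I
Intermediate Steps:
s(q) = √(-3 + 1/(7 + q))
k = 3 + I*√105/6 (k = 3 + √((-20 - 3*5)/(7 + 5)) = 3 + √((-20 - 15)/12) = 3 + √((1/12)*(-35)) = 3 + √(-35/12) = 3 + I*√105/6 ≈ 3.0 + 1.7078*I)
(-115 + k)*(-67) = (-115 + (3 + I*√105/6))*(-67) = (-112 + I*√105/6)*(-67) = 7504 - 67*I*√105/6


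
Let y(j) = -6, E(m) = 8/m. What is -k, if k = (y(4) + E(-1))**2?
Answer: -196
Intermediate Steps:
k = 196 (k = (-6 + 8/(-1))**2 = (-6 + 8*(-1))**2 = (-6 - 8)**2 = (-14)**2 = 196)
-k = -1*196 = -196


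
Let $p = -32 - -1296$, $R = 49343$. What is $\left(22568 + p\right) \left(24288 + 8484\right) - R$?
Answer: $780972961$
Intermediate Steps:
$p = 1264$ ($p = -32 + 1296 = 1264$)
$\left(22568 + p\right) \left(24288 + 8484\right) - R = \left(22568 + 1264\right) \left(24288 + 8484\right) - 49343 = 23832 \cdot 32772 - 49343 = 781022304 - 49343 = 780972961$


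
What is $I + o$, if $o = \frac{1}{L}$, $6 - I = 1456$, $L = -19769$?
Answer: $- \frac{28665051}{19769} \approx -1450.0$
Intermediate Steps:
$I = -1450$ ($I = 6 - 1456 = -1450$)
$o = - \frac{1}{19769}$ ($o = \frac{1}{-19769} = - \frac{1}{19769} \approx -5.0584 \cdot 10^{-5}$)
$I + o = -1450 - \frac{1}{19769} = - \frac{28665051}{19769}$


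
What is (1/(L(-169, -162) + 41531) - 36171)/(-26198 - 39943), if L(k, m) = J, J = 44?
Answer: 1503809324/2749812075 ≈ 0.54688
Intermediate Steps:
L(k, m) = 44
(1/(L(-169, -162) + 41531) - 36171)/(-26198 - 39943) = (1/(44 + 41531) - 36171)/(-26198 - 39943) = (1/41575 - 36171)/(-66141) = (1/41575 - 36171)*(-1/66141) = -1503809324/41575*(-1/66141) = 1503809324/2749812075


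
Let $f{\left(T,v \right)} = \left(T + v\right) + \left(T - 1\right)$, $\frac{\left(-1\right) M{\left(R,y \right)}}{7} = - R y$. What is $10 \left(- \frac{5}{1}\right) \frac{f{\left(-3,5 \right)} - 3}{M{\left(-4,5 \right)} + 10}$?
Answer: $- \frac{25}{13} \approx -1.9231$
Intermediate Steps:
$M{\left(R,y \right)} = 7 R y$ ($M{\left(R,y \right)} = - 7 - R y = - 7 \left(- R y\right) = 7 R y$)
$f{\left(T,v \right)} = -1 + v + 2 T$ ($f{\left(T,v \right)} = \left(T + v\right) + \left(-1 + T\right) = -1 + v + 2 T$)
$10 \left(- \frac{5}{1}\right) \frac{f{\left(-3,5 \right)} - 3}{M{\left(-4,5 \right)} + 10} = 10 \left(- \frac{5}{1}\right) \frac{\left(-1 + 5 + 2 \left(-3\right)\right) - 3}{7 \left(-4\right) 5 + 10} = 10 \left(\left(-5\right) 1\right) \frac{\left(-1 + 5 - 6\right) - 3}{-140 + 10} = 10 \left(-5\right) \frac{-2 - 3}{-130} = - 50 \left(\left(-5\right) \left(- \frac{1}{130}\right)\right) = \left(-50\right) \frac{1}{26} = - \frac{25}{13}$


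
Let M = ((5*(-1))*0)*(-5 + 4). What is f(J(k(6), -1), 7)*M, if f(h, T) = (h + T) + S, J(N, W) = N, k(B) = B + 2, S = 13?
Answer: 0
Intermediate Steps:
k(B) = 2 + B
f(h, T) = 13 + T + h (f(h, T) = (h + T) + 13 = (T + h) + 13 = 13 + T + h)
M = 0 (M = -5*0*(-1) = 0*(-1) = 0)
f(J(k(6), -1), 7)*M = (13 + 7 + (2 + 6))*0 = (13 + 7 + 8)*0 = 28*0 = 0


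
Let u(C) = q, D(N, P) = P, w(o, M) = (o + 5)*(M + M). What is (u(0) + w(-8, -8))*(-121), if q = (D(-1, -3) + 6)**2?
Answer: -6897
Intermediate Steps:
w(o, M) = 2*M*(5 + o) (w(o, M) = (5 + o)*(2*M) = 2*M*(5 + o))
q = 9 (q = (-3 + 6)**2 = 3**2 = 9)
u(C) = 9
(u(0) + w(-8, -8))*(-121) = (9 + 2*(-8)*(5 - 8))*(-121) = (9 + 2*(-8)*(-3))*(-121) = (9 + 48)*(-121) = 57*(-121) = -6897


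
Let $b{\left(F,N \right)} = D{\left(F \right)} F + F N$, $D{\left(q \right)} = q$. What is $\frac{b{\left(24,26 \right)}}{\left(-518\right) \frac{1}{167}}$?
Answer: $- \frac{100200}{259} \approx -386.87$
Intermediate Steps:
$b{\left(F,N \right)} = F^{2} + F N$ ($b{\left(F,N \right)} = F F + F N = F^{2} + F N$)
$\frac{b{\left(24,26 \right)}}{\left(-518\right) \frac{1}{167}} = \frac{24 \left(24 + 26\right)}{\left(-518\right) \frac{1}{167}} = \frac{24 \cdot 50}{\left(-518\right) \frac{1}{167}} = \frac{1200}{- \frac{518}{167}} = 1200 \left(- \frac{167}{518}\right) = - \frac{100200}{259}$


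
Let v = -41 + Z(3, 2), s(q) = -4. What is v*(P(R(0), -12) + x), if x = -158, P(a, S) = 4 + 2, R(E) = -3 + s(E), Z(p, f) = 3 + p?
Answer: 5320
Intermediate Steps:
R(E) = -7 (R(E) = -3 - 4 = -7)
P(a, S) = 6
v = -35 (v = -41 + (3 + 3) = -41 + 6 = -35)
v*(P(R(0), -12) + x) = -35*(6 - 158) = -35*(-152) = 5320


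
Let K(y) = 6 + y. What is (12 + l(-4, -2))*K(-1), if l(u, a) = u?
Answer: 40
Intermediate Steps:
(12 + l(-4, -2))*K(-1) = (12 - 4)*(6 - 1) = 8*5 = 40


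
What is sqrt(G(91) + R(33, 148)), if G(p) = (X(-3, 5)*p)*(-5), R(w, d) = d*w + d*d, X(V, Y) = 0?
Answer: 2*sqrt(6697) ≈ 163.67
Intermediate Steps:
R(w, d) = d**2 + d*w (R(w, d) = d*w + d**2 = d**2 + d*w)
G(p) = 0 (G(p) = (0*p)*(-5) = 0*(-5) = 0)
sqrt(G(91) + R(33, 148)) = sqrt(0 + 148*(148 + 33)) = sqrt(0 + 148*181) = sqrt(0 + 26788) = sqrt(26788) = 2*sqrt(6697)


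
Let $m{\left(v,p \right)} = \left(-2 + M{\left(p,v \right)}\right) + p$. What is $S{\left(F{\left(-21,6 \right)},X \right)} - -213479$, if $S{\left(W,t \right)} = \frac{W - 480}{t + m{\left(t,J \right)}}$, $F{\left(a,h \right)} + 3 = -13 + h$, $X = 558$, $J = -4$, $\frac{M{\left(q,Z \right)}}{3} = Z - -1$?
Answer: $\frac{475844201}{2229} \approx 2.1348 \cdot 10^{5}$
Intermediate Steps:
$M{\left(q,Z \right)} = 3 + 3 Z$ ($M{\left(q,Z \right)} = 3 \left(Z - -1\right) = 3 \left(Z + 1\right) = 3 \left(1 + Z\right) = 3 + 3 Z$)
$m{\left(v,p \right)} = 1 + p + 3 v$ ($m{\left(v,p \right)} = \left(-2 + \left(3 + 3 v\right)\right) + p = \left(1 + 3 v\right) + p = 1 + p + 3 v$)
$F{\left(a,h \right)} = -16 + h$ ($F{\left(a,h \right)} = -3 + \left(-13 + h\right) = -16 + h$)
$S{\left(W,t \right)} = \frac{-480 + W}{-3 + 4 t}$ ($S{\left(W,t \right)} = \frac{W - 480}{t + \left(1 - 4 + 3 t\right)} = \frac{-480 + W}{t + \left(-3 + 3 t\right)} = \frac{-480 + W}{-3 + 4 t}$)
$S{\left(F{\left(-21,6 \right)},X \right)} - -213479 = \frac{-480 + \left(-16 + 6\right)}{-3 + 4 \cdot 558} - -213479 = \frac{-480 - 10}{-3 + 2232} + 213479 = \frac{1}{2229} \left(-490\right) + 213479 = - \frac{490}{2229} + 213479 = \frac{475844201}{2229}$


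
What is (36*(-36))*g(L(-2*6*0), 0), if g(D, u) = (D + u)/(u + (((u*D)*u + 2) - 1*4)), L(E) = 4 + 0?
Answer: 2592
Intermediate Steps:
L(E) = 4
g(D, u) = (D + u)/(-2 + u + D*u**2) (g(D, u) = (D + u)/(u + (((D*u)*u + 2) - 4)) = (D + u)/(u + ((D*u**2 + 2) - 4)) = (D + u)/(u + ((2 + D*u**2) - 4)) = (D + u)/(u + (-2 + D*u**2)) = (D + u)/(-2 + u + D*u**2))
(36*(-36))*g(L(-2*6*0), 0) = (36*(-36))*((4 + 0)/(-2 + 0 + 4*0**2)) = -1296*4/(-2 + 0 + 4*0) = -1296*4/(-2 + 0 + 0) = -1296*4/(-2) = -(-648)*4 = -1296*(-2) = 2592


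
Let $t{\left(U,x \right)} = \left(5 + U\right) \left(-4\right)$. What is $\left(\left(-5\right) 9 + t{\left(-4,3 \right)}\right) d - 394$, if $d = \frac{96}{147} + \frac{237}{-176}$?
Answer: $- \frac{63363}{176} \approx -360.02$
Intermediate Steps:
$t{\left(U,x \right)} = -20 - 4 U$
$d = - \frac{5981}{8624}$ ($d = 96 \cdot \frac{1}{147} + 237 \left(- \frac{1}{176}\right) = \frac{32}{49} - \frac{237}{176} = - \frac{5981}{8624} \approx -0.69353$)
$\left(\left(-5\right) 9 + t{\left(-4,3 \right)}\right) d - 394 = \left(\left(-5\right) 9 - 4\right) \left(- \frac{5981}{8624}\right) - 394 = \left(-45 + \left(-20 + 16\right)\right) \left(- \frac{5981}{8624}\right) - 394 = \left(-45 - 4\right) \left(- \frac{5981}{8624}\right) - 394 = \left(-49\right) \left(- \frac{5981}{8624}\right) - 394 = \frac{5981}{176} - 394 = - \frac{63363}{176}$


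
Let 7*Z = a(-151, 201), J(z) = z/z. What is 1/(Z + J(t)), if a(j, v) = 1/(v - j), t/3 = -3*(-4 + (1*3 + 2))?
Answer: 2464/2465 ≈ 0.99959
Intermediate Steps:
t = -9 (t = 3*(-3*(-4 + (1*3 + 2))) = 3*(-3*(-4 + (3 + 2))) = 3*(-3*(-4 + 5)) = 3*(-3*1) = 3*(-3) = -9)
J(z) = 1
Z = 1/2464 (Z = 1/(7*(201 - 1*(-151))) = 1/(7*(201 + 151)) = (⅐)/352 = (⅐)*(1/352) = 1/2464 ≈ 0.00040584)
1/(Z + J(t)) = 1/(1/2464 + 1) = 1/(2465/2464) = 2464/2465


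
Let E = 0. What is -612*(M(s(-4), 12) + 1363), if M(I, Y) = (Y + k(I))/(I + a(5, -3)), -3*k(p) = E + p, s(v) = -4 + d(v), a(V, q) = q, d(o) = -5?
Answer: -833391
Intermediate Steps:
s(v) = -9 (s(v) = -4 - 5 = -9)
k(p) = -p/3 (k(p) = -(0 + p)/3 = -p/3)
M(I, Y) = (Y - I/3)/(-3 + I) (M(I, Y) = (Y - I/3)/(I - 3) = (Y - I/3)/(-3 + I))
-612*(M(s(-4), 12) + 1363) = -612*((12 - 1/3*(-9))/(-3 - 9) + 1363) = -612*((12 + 3)/(-12) + 1363) = -612*(-1/12*15 + 1363) = -612*(-5/4 + 1363) = -612*5447/4 = -833391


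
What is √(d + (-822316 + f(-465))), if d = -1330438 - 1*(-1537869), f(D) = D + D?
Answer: I*√615815 ≈ 784.74*I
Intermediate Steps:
f(D) = 2*D
d = 207431 (d = -1330438 + 1537869 = 207431)
√(d + (-822316 + f(-465))) = √(207431 + (-822316 + 2*(-465))) = √(207431 + (-822316 - 930)) = √(207431 - 823246) = √(-615815) = I*√615815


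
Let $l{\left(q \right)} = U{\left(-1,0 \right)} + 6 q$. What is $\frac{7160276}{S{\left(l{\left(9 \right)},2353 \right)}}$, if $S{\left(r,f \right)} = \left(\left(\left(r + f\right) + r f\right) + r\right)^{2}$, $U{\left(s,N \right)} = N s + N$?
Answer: $\frac{7160276}{16776207529} \approx 0.00042681$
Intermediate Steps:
$U{\left(s,N \right)} = N + N s$
$l{\left(q \right)} = 6 q$ ($l{\left(q \right)} = 0 \left(1 - 1\right) + 6 q = 0 \cdot 0 + 6 q = 0 + 6 q = 6 q$)
$S{\left(r,f \right)} = \left(f + 2 r + f r\right)^{2}$ ($S{\left(r,f \right)} = \left(\left(\left(f + r\right) + f r\right) + r\right)^{2} = \left(\left(f + r + f r\right) + r\right)^{2} = \left(f + 2 r + f r\right)^{2}$)
$\frac{7160276}{S{\left(l{\left(9 \right)},2353 \right)}} = \frac{7160276}{\left(2353 + 2 \cdot 6 \cdot 9 + 2353 \cdot 6 \cdot 9\right)^{2}} = \frac{7160276}{\left(2353 + 2 \cdot 54 + 2353 \cdot 54\right)^{2}} = \frac{7160276}{\left(2353 + 108 + 127062\right)^{2}} = \frac{7160276}{129523^{2}} = \frac{7160276}{16776207529}$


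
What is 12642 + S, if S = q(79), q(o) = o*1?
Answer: 12721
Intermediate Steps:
q(o) = o
S = 79
12642 + S = 12642 + 79 = 12721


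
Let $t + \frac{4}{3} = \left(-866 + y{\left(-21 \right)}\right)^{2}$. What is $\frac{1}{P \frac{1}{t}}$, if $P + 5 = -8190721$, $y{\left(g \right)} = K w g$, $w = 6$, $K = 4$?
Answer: $- \frac{2815348}{12286089} \approx -0.22915$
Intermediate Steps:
$y{\left(g \right)} = 24 g$ ($y{\left(g \right)} = 4 \cdot 6 g = 24 g$)
$P = -8190726$ ($P = -5 - 8190721 = -8190726$)
$t = \frac{5630696}{3}$ ($t = - \frac{4}{3} + \left(-866 + 24 \left(-21\right)\right)^{2} = - \frac{4}{3} + \left(-866 - 504\right)^{2} = - \frac{4}{3} + \left(-1370\right)^{2} = - \frac{4}{3} + 1876900 = \frac{5630696}{3} \approx 1.8769 \cdot 10^{6}$)
$\frac{1}{P \frac{1}{t}} = \frac{1}{\left(-8190726\right) \frac{1}{\frac{5630696}{3}}} = \frac{1}{\left(-8190726\right) \frac{3}{5630696}} = \frac{1}{- \frac{12286089}{2815348}} = - \frac{2815348}{12286089}$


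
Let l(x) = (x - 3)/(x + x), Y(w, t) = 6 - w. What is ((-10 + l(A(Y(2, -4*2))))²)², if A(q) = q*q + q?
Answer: 21517662721/2560000 ≈ 8405.3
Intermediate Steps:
A(q) = q + q² (A(q) = q² + q = q + q²)
l(x) = (-3 + x)/(2*x) (l(x) = (-3 + x)/((2*x)) = (-3 + x)*(1/(2*x)) = (-3 + x)/(2*x))
((-10 + l(A(Y(2, -4*2))))²)² = ((-10 + (-3 + (6 - 1*2)*(1 + (6 - 1*2)))/(2*(((6 - 1*2)*(1 + (6 - 1*2))))))²)² = ((-10 + (-3 + (6 - 2)*(1 + (6 - 2)))/(2*(((6 - 2)*(1 + (6 - 2))))))²)² = ((-10 + (-3 + 4*(1 + 4))/(2*((4*(1 + 4)))))²)² = ((-10 + (-3 + 4*5)/(2*((4*5))))²)² = ((-10 + (½)*(-3 + 20)/20)²)² = ((-10 + (½)*(1/20)*17)²)² = ((-10 + 17/40)²)² = ((-383/40)²)² = (146689/1600)² = 21517662721/2560000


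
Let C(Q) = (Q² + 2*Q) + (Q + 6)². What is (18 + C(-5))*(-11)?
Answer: -374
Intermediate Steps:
C(Q) = Q² + (6 + Q)² + 2*Q (C(Q) = (Q² + 2*Q) + (6 + Q)² = Q² + (6 + Q)² + 2*Q)
(18 + C(-5))*(-11) = (18 + (36 + 2*(-5)² + 14*(-5)))*(-11) = (18 + (36 + 2*25 - 70))*(-11) = (18 + (36 + 50 - 70))*(-11) = (18 + 16)*(-11) = 34*(-11) = -374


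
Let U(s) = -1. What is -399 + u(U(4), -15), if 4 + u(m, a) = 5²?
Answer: -378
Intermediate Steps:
u(m, a) = 21 (u(m, a) = -4 + 5² = -4 + 25 = 21)
-399 + u(U(4), -15) = -399 + 21 = -378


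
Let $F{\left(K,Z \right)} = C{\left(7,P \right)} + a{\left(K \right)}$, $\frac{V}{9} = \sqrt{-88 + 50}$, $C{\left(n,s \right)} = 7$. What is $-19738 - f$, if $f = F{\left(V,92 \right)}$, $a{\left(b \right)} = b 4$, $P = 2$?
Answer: $-19745 - 36 i \sqrt{38} \approx -19745.0 - 221.92 i$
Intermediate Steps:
$a{\left(b \right)} = 4 b$
$V = 9 i \sqrt{38}$ ($V = 9 \sqrt{-88 + 50} = 9 \sqrt{-38} = 9 i \sqrt{38} \approx 55.48 i$)
$F{\left(K,Z \right)} = 7 + 4 K$
$f = 7 + 36 i \sqrt{38}$ ($f = 7 + 4 \cdot 9 i \sqrt{38} = 7 + 36 i \sqrt{38} \approx 7.0 + 221.92 i$)
$-19738 - f = -19738 - \left(7 + 36 i \sqrt{38}\right) = -19745 - 36 i \sqrt{38}$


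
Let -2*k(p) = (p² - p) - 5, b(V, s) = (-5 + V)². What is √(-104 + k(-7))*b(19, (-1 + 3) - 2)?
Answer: 98*I*√518 ≈ 2230.4*I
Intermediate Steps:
k(p) = 5/2 + p/2 - p²/2 (k(p) = -((p² - p) - 5)/2 = -(-5 + p² - p)/2 = 5/2 + p/2 - p²/2)
√(-104 + k(-7))*b(19, (-1 + 3) - 2) = √(-104 + (5/2 + (½)*(-7) - ½*(-7)²))*(-5 + 19)² = √(-104 + (5/2 - 7/2 - ½*49))*14² = √(-104 + (5/2 - 7/2 - 49/2))*196 = √(-104 - 51/2)*196 = √(-259/2)*196 = (I*√518/2)*196 = 98*I*√518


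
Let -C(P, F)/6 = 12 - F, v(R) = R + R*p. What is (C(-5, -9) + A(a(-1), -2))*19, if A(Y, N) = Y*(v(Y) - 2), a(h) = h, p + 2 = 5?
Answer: -2280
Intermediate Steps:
p = 3 (p = -2 + 5 = 3)
v(R) = 4*R (v(R) = R + R*3 = R + 3*R = 4*R)
C(P, F) = -72 + 6*F (C(P, F) = -6*(12 - F) = -72 + 6*F)
A(Y, N) = Y*(-2 + 4*Y) (A(Y, N) = Y*(4*Y - 2) = Y*(-2 + 4*Y))
(C(-5, -9) + A(a(-1), -2))*19 = ((-72 + 6*(-9)) + 2*(-1)*(-1 + 2*(-1)))*19 = ((-72 - 54) + 2*(-1)*(-1 - 2))*19 = (-126 + 2*(-1)*(-3))*19 = (-126 + 6)*19 = -120*19 = -2280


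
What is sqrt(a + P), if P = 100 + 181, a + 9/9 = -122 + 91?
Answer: sqrt(249) ≈ 15.780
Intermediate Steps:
a = -32 (a = -1 + (-122 + 91) = -1 - 31 = -32)
P = 281
sqrt(a + P) = sqrt(-32 + 281) = sqrt(249)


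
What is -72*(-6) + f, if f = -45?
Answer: 387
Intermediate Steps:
-72*(-6) + f = -72*(-6) - 45 = 432 - 45 = 387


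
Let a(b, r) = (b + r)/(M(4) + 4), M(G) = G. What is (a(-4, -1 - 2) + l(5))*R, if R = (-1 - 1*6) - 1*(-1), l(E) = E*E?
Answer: -579/4 ≈ -144.75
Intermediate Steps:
l(E) = E²
a(b, r) = b/8 + r/8 (a(b, r) = (b + r)/(4 + 4) = (b + r)/8 = (b + r)*(⅛) = b/8 + r/8)
R = -6 (R = (-1 - 6) + 1 = -7 + 1 = -6)
(a(-4, -1 - 2) + l(5))*R = (((⅛)*(-4) + (-1 - 2)/8) + 5²)*(-6) = ((-½ + (⅛)*(-3)) + 25)*(-6) = ((-½ - 3/8) + 25)*(-6) = (-7/8 + 25)*(-6) = (193/8)*(-6) = -579/4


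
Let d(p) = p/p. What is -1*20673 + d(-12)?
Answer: -20672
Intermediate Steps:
d(p) = 1
-1*20673 + d(-12) = -1*20673 + 1 = -20673 + 1 = -20672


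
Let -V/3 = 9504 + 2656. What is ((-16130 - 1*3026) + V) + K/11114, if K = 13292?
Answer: -309162606/5557 ≈ -55635.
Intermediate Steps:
V = -36480 (V = -3*(9504 + 2656) = -3*12160 = -36480)
((-16130 - 1*3026) + V) + K/11114 = ((-16130 - 1*3026) - 36480) + 13292/11114 = ((-16130 - 3026) - 36480) + 13292*(1/11114) = (-19156 - 36480) + 6646/5557 = -55636 + 6646/5557 = -309162606/5557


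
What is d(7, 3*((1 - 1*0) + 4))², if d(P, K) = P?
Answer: 49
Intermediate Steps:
d(7, 3*((1 - 1*0) + 4))² = 7² = 49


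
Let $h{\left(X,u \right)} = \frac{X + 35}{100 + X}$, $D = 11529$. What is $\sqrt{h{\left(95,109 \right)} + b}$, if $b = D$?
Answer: $\frac{\sqrt{103767}}{3} \approx 107.38$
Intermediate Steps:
$h{\left(X,u \right)} = \frac{35 + X}{100 + X}$
$b = 11529$
$\sqrt{h{\left(95,109 \right)} + b} = \sqrt{\frac{35 + 95}{100 + 95} + 11529} = \sqrt{\frac{1}{195} \cdot 130 + 11529} = \sqrt{\frac{2}{3} + 11529} = \sqrt{\frac{34589}{3}} = \frac{\sqrt{103767}}{3}$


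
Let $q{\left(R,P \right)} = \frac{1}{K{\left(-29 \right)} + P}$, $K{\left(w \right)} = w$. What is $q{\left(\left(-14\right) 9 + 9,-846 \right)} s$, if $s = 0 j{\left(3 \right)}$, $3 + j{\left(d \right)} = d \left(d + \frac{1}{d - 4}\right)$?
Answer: $0$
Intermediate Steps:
$j{\left(d \right)} = -3 + d \left(d + \frac{1}{-4 + d}\right)$ ($j{\left(d \right)} = -3 + d \left(d + \frac{1}{d - 4}\right) = -3 + d \left(d + \frac{1}{-4 + d}\right)$)
$q{\left(R,P \right)} = \frac{1}{-29 + P}$
$s = 0$ ($s = 0 \frac{12 + 3^{3} - 4 \cdot 3^{2} - 6}{-4 + 3} = 0 \frac{12 + 27 - 36 - 6}{-1} = 0 \left(- (12 + 27 - 36 - 6)\right) = 0 \left(\left(-1\right) \left(-3\right)\right) = 0 \cdot 3 = 0$)
$q{\left(\left(-14\right) 9 + 9,-846 \right)} s = \frac{1}{-29 - 846} \cdot 0 = \frac{1}{-875} \cdot 0 = \left(- \frac{1}{875}\right) 0 = 0$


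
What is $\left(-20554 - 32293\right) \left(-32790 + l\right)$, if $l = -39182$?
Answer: $3803504284$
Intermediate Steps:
$\left(-20554 - 32293\right) \left(-32790 + l\right) = \left(-20554 - 32293\right) \left(-32790 - 39182\right) = \left(-52847\right) \left(-71972\right) = 3803504284$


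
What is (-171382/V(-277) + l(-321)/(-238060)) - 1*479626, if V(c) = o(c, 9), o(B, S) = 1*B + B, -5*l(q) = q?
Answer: -158036977392217/329713100 ≈ -4.7932e+5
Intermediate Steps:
l(q) = -q/5
o(B, S) = 2*B (o(B, S) = B + B = 2*B)
V(c) = 2*c
(-171382/V(-277) + l(-321)/(-238060)) - 1*479626 = (-171382/(2*(-277)) - ⅕*(-321)/(-238060)) - 1*479626 = (-171382/(-554) + (321/5)*(-1/238060)) - 479626 = (-171382*(-1/554) - 321/1190300) - 479626 = (85691/277 - 321/1190300) - 479626 = 101997908383/329713100 - 479626 = -158036977392217/329713100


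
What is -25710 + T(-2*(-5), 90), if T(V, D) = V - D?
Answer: -25790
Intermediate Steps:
-25710 + T(-2*(-5), 90) = -25710 + (-2*(-5) - 1*90) = -25710 + (10 - 90) = -25710 - 80 = -25790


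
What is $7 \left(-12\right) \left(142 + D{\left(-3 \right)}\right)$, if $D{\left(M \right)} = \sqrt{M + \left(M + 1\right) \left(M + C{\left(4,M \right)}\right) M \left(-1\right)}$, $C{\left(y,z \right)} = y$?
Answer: $-11928 - 252 i \approx -11928.0 - 252.0 i$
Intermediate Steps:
$D{\left(M \right)} = \sqrt{M - M \left(1 + M\right) \left(4 + M\right)}$ ($D{\left(M \right)} = \sqrt{M + \left(M + 1\right) \left(M + 4\right) M \left(-1\right)} = \sqrt{M + \left(1 + M\right) \left(4 + M\right) M \left(-1\right)} = \sqrt{M + M \left(1 + M\right) \left(4 + M\right) \left(-1\right)} = \sqrt{M - M \left(1 + M\right) \left(4 + M\right)}$)
$7 \left(-12\right) \left(142 + D{\left(-3 \right)}\right) = 7 \left(-12\right) \left(142 + \sqrt{\left(-1\right) \left(-3\right) \left(3 + \left(-3\right)^{2} + 5 \left(-3\right)\right)}\right) = - 84 \left(142 + \sqrt{\left(-1\right) \left(-3\right) \left(3 + 9 - 15\right)}\right) = - 84 \left(142 + \sqrt{\left(-1\right) \left(-3\right) \left(-3\right)}\right) = - 84 \left(142 + \sqrt{-9}\right) = - 84 \left(142 + 3 i\right) = -11928 - 252 i$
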